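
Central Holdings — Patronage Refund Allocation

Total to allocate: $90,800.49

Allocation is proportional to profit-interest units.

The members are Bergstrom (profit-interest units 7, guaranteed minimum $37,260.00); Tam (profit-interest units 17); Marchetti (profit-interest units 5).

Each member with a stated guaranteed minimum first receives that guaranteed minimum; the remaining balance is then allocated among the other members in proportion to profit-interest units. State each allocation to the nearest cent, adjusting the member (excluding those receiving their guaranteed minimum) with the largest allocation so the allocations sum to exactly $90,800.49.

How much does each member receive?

Fund the minimums — Bergstrom $37,260.00. Residual $53,540.49.
Residual split over remaining profit-interest units 22: Tam 41,372.1968 → $41,372.20; Marchetti 12,168.2932 → $12,168.29.

Bergstrom: $37,260.00 | Tam: $41,372.20 | Marchetti: $12,168.29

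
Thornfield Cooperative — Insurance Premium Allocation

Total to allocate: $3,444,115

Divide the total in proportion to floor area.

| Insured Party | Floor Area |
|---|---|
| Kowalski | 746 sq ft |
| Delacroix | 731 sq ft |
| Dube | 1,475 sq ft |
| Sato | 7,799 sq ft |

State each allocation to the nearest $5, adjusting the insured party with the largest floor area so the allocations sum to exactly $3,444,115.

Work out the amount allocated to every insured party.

Kowalski: $238,985 · Delacroix: $234,180 · Dube: $472,520 · Sato: $2,498,430

Sum of floor area: 10,751.
Proportional shares: Kowalski 746/10,751 × $3,444,115 = 238,983.33; Delacroix 731/10,751 × $3,444,115 = 234,178.04; Dube 1,475/10,751 × $3,444,115 = 472,520.66; Sato 7,799/10,751 × $3,444,115 = 2,498,432.97.
Rounded to nearest $5: Kowalski $238,985; Delacroix $234,180; Dube $472,520; Sato $2,498,435. Sum = $3,444,120.
Difference $3,444,115 − $3,444,120 = −$5 applied to largest floor area (Sato): Sato becomes $2,498,430.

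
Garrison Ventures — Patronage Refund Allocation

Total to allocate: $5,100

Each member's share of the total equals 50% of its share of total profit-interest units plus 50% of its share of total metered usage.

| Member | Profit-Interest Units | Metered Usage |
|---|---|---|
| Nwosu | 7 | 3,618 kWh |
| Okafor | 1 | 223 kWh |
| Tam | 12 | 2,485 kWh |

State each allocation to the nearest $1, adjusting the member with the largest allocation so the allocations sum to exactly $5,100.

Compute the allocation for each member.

Nwosu: $2,351 · Okafor: $217 · Tam: $2,532

Profit-interest units total 20; metered usage total 6,326.
Blended shares (50% profit-interest units + 50% metered usage): Nwosu 0.4610; Okafor 0.0426; Tam 0.4964.
Unrounded shares: Nwosu 2,350.91; Okafor 217.39; Tam 2,531.70.
Rounded to nearest $1: Nwosu $2,351; Okafor $217; Tam $2,532. Sum = $5,100.
No rounding difference to absorb.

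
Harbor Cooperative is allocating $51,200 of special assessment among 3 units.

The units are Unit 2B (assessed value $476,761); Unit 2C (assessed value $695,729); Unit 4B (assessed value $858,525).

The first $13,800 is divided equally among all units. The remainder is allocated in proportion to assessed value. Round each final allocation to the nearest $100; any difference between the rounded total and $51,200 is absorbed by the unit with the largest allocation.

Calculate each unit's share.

Equal tier: $13,800 ÷ 3 = $4,600 apiece.
Remainder $37,400 by assessed value (total 2,031,015): Unit 2B 8,779.29 → $8,800; Unit 2C 12,811.46 → $12,800; Unit 4B 15,809.26 → $15,800.
Totals: Unit 2B $4,600 + $8,800 = $13,400; Unit 2C $4,600 + $12,800 = $17,400; Unit 4B $4,600 + $15,800 = $20,400.

Unit 2B: $13,400 · Unit 2C: $17,400 · Unit 4B: $20,400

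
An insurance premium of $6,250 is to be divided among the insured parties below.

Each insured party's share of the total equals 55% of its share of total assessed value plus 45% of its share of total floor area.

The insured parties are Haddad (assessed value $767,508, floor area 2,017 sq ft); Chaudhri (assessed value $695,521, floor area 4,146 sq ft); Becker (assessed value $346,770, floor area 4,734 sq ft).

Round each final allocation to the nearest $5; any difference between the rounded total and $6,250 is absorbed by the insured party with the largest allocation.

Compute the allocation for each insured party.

Haddad: $1,980 · Chaudhri: $2,390 · Becker: $1,880

Assessed value total 1,809,799; floor area total 10,897.
Combined weights (55% assessed value + 45% floor area): Haddad 0.3165; Chaudhri 0.3826; Becker 0.3009.
Proportional shares: Haddad 1,978.38; Chaudhri 2,391.14; Becker 1,880.49.
Rounded to nearest $5: Haddad $1,980; Chaudhri $2,390; Becker $1,880. Sum = $6,250.
Rounded total matches; no reconciliation needed.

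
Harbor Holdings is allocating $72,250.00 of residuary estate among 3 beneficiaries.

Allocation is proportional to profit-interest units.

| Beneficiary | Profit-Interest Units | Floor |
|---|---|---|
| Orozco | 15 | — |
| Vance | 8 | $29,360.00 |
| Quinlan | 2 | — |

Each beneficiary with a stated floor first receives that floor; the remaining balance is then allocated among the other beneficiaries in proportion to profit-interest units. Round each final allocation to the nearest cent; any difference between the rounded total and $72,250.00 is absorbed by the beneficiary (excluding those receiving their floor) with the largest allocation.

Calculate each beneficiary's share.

Orozco: $37,844.12 | Vance: $29,360.00 | Quinlan: $5,045.88

Guaranteed amounts: Vance $29,360.00. Residual $42,890.00.
Residual split over remaining profit-interest units 17: Orozco 37,844.1176 → $37,844.12; Quinlan 5,045.8824 → $5,045.88.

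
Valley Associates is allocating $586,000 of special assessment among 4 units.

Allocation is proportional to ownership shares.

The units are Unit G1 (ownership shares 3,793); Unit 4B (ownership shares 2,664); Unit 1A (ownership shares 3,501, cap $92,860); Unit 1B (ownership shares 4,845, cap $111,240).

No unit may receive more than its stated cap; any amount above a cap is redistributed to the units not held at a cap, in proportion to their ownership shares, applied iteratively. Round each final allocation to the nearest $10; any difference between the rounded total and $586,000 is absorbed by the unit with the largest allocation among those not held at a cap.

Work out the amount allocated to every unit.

Sum of ownership shares: 14,803.
Proportional shares (ignoring caps): Unit G1 150,151.86; Unit 4B 105,458.62; Unit 1A 138,592.58; Unit 1B 191,796.93.
Held at cap: Unit 1A ($92,860), Unit 1B ($111,240); remaining pool $381,900 reallocated over remaining ownership shares 6,457.
Redistributed shares: Unit G1 224,337.42 → $224,340; Unit 4B 157,562.58 → $157,560.

Unit G1: $224,340; Unit 4B: $157,560; Unit 1A: $92,860; Unit 1B: $111,240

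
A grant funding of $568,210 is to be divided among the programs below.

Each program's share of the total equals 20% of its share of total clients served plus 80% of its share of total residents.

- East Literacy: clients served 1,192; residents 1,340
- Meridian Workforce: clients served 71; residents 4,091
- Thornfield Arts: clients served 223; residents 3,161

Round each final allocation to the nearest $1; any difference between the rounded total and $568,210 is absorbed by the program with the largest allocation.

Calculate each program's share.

East Literacy: $162,052 | Meridian Workforce: $221,868 | Thornfield Arts: $184,290

Totals — clients served 1,486, residents 8,592.
Composite weights (20% clients served + 80% residents): East Literacy 0.2852; Meridian Workforce 0.3905; Thornfield Arts 0.3243.
Proportional shares: East Literacy 162,052.31; Meridian Workforce 221,868.01; Thornfield Arts 184,289.68.
At nearest $1: East Literacy $162,052; Meridian Workforce $221,868; Thornfield Arts $184,290. Sum = $568,210.
No rounding difference to absorb.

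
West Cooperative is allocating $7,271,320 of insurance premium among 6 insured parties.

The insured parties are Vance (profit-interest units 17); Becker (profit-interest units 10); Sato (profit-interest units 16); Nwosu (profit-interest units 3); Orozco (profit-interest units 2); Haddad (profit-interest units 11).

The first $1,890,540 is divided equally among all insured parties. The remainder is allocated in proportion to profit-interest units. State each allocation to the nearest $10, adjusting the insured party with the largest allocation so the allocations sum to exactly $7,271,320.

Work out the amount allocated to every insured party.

First tranche $1,890,540 split equally: $315,090 each.
Remainder $5,380,780 by profit-interest units (total 59): Vance 1,550,394.24 → $1,550,390; Becker 911,996.61 → $912,000; Sato 1,459,194.58 → $1,459,190; Nwosu 273,598.98 → $273,600; Orozco 182,399.32 → $182,400; Haddad 1,003,196.27 → $1,003,200.
Totals: Vance $315,090 + $1,550,390 = $1,865,480; Becker $315,090 + $912,000 = $1,227,090; Sato $315,090 + $1,459,190 = $1,774,280; Nwosu $315,090 + $273,600 = $588,690; Orozco $315,090 + $182,400 = $497,490; Haddad $315,090 + $1,003,200 = $1,318,290.

Vance: $1,865,480; Becker: $1,227,090; Sato: $1,774,280; Nwosu: $588,690; Orozco: $497,490; Haddad: $1,318,290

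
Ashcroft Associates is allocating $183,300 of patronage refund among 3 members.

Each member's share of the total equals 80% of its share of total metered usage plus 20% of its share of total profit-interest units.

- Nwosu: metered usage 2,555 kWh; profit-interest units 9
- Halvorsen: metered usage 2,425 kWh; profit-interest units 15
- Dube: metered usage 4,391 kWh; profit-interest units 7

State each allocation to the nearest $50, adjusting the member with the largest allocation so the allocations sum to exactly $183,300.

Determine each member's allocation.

Metered usage total 9,371; profit-interest units total 31.
Combined weights (80% metered usage + 20% profit-interest units): Nwosu 0.2762; Halvorsen 0.3038; Dube 0.4200.
Raw shares: Nwosu 50,624.57; Halvorsen 55,685.78; Dube 76,989.65.
After rounding ($50): Nwosu $50,600; Halvorsen $55,700; Dube $77,000. Sum = $183,300.
Sum already equals the total — no adjustment.

Nwosu: $50,600; Halvorsen: $55,700; Dube: $77,000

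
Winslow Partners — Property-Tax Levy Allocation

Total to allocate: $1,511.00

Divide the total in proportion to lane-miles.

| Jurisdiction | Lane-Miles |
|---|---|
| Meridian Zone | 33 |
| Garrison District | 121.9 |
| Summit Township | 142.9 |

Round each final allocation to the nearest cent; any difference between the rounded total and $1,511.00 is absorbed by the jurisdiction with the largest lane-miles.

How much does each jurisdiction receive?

Meridian Zone: $167.44 | Garrison District: $618.51 | Summit Township: $725.05

Combined lane-miles = 33 + 121.9 + 142.9 = 297.8.
Pro-rata amounts: Meridian Zone 167.4379; Garrison District 618.5054; Summit Township 725.0567.
After rounding (cent): Meridian Zone $167.44; Garrison District $618.51; Summit Township $725.06. Sum = $1,511.01.
Difference $1,511.00 − $1,511.01 = −$0.01 applied to largest lane-miles (Summit Township): Summit Township becomes $725.05.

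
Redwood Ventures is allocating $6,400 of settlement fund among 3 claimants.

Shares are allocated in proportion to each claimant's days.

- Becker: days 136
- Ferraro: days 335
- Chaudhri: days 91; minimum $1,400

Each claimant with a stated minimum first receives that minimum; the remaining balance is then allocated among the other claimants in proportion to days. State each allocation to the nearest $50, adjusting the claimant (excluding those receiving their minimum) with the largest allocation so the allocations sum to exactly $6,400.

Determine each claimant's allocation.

Minimums first: Chaudhri $1,400. Balance $5,000.
Balance split over remaining days 471: Becker 1,443.74 → $1,450; Ferraro 3,556.26 → $3,550.

Becker: $1,450; Ferraro: $3,550; Chaudhri: $1,400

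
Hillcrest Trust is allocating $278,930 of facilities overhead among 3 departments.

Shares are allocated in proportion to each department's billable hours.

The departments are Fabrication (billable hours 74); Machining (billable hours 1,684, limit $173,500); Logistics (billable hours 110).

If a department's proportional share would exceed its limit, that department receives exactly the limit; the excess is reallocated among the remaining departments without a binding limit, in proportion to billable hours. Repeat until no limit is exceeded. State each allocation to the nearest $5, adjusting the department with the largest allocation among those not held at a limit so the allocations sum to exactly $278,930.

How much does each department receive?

Fabrication: $42,400; Machining: $173,500; Logistics: $63,030

Total billable hours = 1,868.
Pro-rata shares before constraints: Fabrication 11,049.69; Machining 251,455.10; Logistics 16,425.21.
Capped: Machining ($173,500); residual $105,430 reallocated over remaining billable hours 184.
Redistributed shares: Fabrication 42,401.20 → $42,400; Logistics 63,028.80 → $63,030.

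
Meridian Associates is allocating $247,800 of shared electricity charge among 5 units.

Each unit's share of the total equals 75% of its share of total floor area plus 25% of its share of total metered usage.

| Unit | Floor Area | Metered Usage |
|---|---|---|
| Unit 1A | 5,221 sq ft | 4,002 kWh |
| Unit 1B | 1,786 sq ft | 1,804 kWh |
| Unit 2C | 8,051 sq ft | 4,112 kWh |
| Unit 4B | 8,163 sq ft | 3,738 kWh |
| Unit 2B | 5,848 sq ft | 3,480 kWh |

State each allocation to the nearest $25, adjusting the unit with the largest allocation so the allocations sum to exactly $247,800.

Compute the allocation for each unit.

Unit 1A: $47,850 · Unit 1B: $17,950 · Unit 2C: $66,325 · Unit 4B: $65,700 · Unit 2B: $49,975

Floor area total 29,069; metered usage total 17,136.
Combined weights (75% floor area + 25% metered usage): Unit 1A 0.1931; Unit 1B 0.0724; Unit 2C 0.2677; Unit 4B 0.2651; Unit 2B 0.2017.
Raw shares: Unit 1A 47,848.00; Unit 1B 17,940.44; Unit 2C 66,339.02; Unit 4B 65,703.00; Unit 2B 49,969.54.
After rounding ($25): Unit 1A $47,850; Unit 1B $17,950; Unit 2C $66,350; Unit 4B $65,700; Unit 2B $49,975. Sum = $247,825.
Difference $247,800 − $247,825 = −$25 applied to largest allocation (Unit 2C): Unit 2C becomes $66,325.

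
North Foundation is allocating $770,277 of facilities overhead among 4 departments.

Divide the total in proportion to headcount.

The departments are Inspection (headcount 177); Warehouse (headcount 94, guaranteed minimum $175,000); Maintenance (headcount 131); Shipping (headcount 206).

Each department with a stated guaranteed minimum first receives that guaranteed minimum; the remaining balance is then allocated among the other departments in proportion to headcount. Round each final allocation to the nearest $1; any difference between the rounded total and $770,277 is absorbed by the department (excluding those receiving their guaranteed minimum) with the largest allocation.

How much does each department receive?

Fund the minimums — Warehouse $175,000. Balance $595,277.
Balance split over remaining headcount 514: Inspection 204,988.38 → $204,988; Maintenance 151,714.57 → $151,715; Shipping 238,574.05 → $238,574.

Inspection: $204,988 | Warehouse: $175,000 | Maintenance: $151,715 | Shipping: $238,574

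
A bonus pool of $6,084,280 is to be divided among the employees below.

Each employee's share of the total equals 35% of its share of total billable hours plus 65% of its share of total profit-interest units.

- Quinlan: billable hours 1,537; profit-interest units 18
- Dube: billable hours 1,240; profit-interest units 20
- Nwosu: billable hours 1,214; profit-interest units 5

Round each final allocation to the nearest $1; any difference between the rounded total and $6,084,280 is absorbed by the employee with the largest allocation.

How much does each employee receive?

Quinlan: $2,475,595 | Dube: $2,501,067 | Nwosu: $1,107,618

Billable hours total 3,991; profit-interest units total 43.
Blended shares (35% billable hours + 65% profit-interest units): Quinlan 0.4069; Dube 0.4111; Nwosu 0.1820.
Unrounded shares: Quinlan 2,475,594.98; Dube 2,501,066.54; Nwosu 1,107,618.48.
After rounding ($1): Quinlan $2,475,595; Dube $2,501,067; Nwosu $1,107,618. Sum = $6,084,280.
No rounding difference to absorb.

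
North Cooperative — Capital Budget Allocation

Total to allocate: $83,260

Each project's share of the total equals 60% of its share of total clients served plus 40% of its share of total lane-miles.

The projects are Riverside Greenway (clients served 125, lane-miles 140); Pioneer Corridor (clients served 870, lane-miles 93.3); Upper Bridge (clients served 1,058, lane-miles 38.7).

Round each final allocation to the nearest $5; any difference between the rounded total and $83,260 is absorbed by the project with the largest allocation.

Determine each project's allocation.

Riverside Greenway: $20,185; Pioneer Corridor: $32,590; Upper Bridge: $30,485

Totals — clients served 2,053, lane-miles 272.
Combined weights (60% clients served + 40% lane-miles): Riverside Greenway 0.2424; Pioneer Corridor 0.3915; Upper Bridge 0.3661.
Unrounded shares: Riverside Greenway 20,183.41; Pioneer Corridor 32,593.62; Upper Bridge 30,482.97.
At nearest $5: Riverside Greenway $20,185; Pioneer Corridor $32,595; Upper Bridge $30,485. Sum = $83,265.
Difference $83,260 − $83,265 = −$5 applied to largest allocation (Pioneer Corridor): Pioneer Corridor becomes $32,590.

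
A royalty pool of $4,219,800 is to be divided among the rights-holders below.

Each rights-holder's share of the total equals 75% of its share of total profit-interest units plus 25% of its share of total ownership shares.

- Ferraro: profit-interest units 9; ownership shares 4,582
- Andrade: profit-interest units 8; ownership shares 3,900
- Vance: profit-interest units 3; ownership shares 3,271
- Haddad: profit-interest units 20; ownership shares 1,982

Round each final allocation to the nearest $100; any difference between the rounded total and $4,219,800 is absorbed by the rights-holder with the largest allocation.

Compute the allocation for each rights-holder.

Profit-interest units total 40; ownership shares total 13,735.
Blended shares (75% profit-interest units + 25% ownership shares): Ferraro 0.2522; Andrade 0.2210; Vance 0.1158; Haddad 0.4111.
Raw shares: Ferraro 1,064,022.88; Andrade 932,518.96; Vance 488,600.84; Haddad 1,734,657.32.
After rounding ($100): Ferraro $1,064,000; Andrade $932,500; Vance $488,600; Haddad $1,734,700. Sum = $4,219,800.
Sum already equals the total — no adjustment.

Ferraro: $1,064,000; Andrade: $932,500; Vance: $488,600; Haddad: $1,734,700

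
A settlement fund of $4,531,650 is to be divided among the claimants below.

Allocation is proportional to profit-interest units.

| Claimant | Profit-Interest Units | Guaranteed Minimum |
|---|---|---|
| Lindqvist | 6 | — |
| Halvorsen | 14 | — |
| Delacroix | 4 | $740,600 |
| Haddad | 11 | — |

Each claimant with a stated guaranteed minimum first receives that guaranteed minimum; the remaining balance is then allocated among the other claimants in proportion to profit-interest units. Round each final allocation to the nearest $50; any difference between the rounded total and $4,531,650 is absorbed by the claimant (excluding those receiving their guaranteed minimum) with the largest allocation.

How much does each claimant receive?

Guaranteed amounts: Delacroix $740,600. Balance $3,791,050.
Balance split over remaining profit-interest units 31: Lindqvist 733,751.61 → $733,750; Halvorsen 1,712,087.10 → $1,712,100; Haddad 1,345,211.29 → $1,345,200.

Lindqvist: $733,750 · Halvorsen: $1,712,100 · Delacroix: $740,600 · Haddad: $1,345,200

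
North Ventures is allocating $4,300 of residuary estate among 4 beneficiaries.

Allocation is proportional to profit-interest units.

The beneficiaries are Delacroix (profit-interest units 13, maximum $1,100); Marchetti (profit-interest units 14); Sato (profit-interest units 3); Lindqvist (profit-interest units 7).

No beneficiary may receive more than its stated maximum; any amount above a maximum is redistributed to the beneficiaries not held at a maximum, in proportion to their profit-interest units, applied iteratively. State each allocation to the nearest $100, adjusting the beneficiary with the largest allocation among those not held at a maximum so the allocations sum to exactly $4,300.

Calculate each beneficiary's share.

Delacroix: $1,100; Marchetti: $1,900; Sato: $400; Lindqvist: $900

Total profit-interest units = 37.
Unconstrained shares: Delacroix 1,510.81; Marchetti 1,627.03; Sato 348.65; Lindqvist 813.51.
Capped: Delacroix ($1,100); remaining pool $3,200 reallocated over remaining profit-interest units 24.
Remaining shares: Marchetti 1,866.67 → $1,900; Sato 400.00 → $400; Lindqvist 933.33 → $900.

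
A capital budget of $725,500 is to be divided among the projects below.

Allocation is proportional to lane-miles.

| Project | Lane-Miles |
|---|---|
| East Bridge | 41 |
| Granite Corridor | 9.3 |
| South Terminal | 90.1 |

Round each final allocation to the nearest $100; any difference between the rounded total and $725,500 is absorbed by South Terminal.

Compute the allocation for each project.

Combined lane-miles = 140.4.
Proportional shares: East Bridge 41/140.4 × $725,500 = 211,862.54; Granite Corridor 9.3/140.4 × $725,500 = 48,056.62; South Terminal 90.1/140.4 × $725,500 = 465,580.84.
Rounded to nearest $100: East Bridge $211,900; Granite Corridor $48,100; South Terminal $465,600. Sum = $725,600.
Difference $725,500 − $725,600 = −$100 applied to South Terminal: South Terminal becomes $465,500.

East Bridge: $211,900 | Granite Corridor: $48,100 | South Terminal: $465,500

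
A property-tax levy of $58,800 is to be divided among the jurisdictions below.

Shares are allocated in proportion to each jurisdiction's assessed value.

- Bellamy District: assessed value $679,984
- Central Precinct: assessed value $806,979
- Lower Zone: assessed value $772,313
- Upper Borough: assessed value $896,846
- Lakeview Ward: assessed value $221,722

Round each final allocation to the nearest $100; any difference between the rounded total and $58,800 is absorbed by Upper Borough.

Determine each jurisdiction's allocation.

Bellamy District: $11,800 | Central Precinct: $14,000 | Lower Zone: $13,400 | Upper Borough: $15,700 | Lakeview Ward: $3,900

Total assessed value = 3,377,844.
Unrounded shares: Bellamy District 679,984/3,377,844 × $58,800 = 11,836.86; Central Precinct 806,979/3,377,844 × $58,800 = 14,047.53; Lower Zone 772,313/3,377,844 × $58,800 = 13,444.08; Upper Borough 896,846/3,377,844 × $58,800 = 15,611.89; Lakeview Ward 221,722/3,377,844 × $58,800 = 3,859.64.
At nearest $100: Bellamy District $11,800; Central Precinct $14,000; Lower Zone $13,400; Upper Borough $15,600; Lakeview Ward $3,900. Sum = $58,700.
Difference $58,800 − $58,700 = +$100 applied to Upper Borough: Upper Borough becomes $15,700.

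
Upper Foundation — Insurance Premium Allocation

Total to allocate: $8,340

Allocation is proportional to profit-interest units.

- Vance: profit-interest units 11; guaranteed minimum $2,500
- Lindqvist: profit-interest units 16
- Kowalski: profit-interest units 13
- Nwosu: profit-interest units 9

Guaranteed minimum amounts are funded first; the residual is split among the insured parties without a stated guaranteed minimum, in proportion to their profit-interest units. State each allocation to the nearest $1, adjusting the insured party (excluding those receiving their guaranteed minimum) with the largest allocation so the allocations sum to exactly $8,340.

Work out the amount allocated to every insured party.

Minimums first: Vance $2,500. Residual $5,840.
Residual split over remaining profit-interest units 38: Lindqvist 2,458.95 → $2,459; Kowalski 1,997.89 → $1,998; Nwosu 1,383.16 → $1,383.

Vance: $2,500 | Lindqvist: $2,459 | Kowalski: $1,998 | Nwosu: $1,383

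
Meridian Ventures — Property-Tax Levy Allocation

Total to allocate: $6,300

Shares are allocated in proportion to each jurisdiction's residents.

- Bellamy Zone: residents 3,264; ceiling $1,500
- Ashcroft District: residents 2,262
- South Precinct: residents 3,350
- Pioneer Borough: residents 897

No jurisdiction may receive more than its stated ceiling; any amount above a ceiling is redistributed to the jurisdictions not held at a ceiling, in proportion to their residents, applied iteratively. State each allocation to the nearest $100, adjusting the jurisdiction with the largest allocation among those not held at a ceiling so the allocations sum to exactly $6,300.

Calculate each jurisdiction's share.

Total residents = 9,773.
Proportional shares (ignoring caps): Bellamy Zone 2,104.08; Ashcroft District 1,458.16; South Precinct 2,159.52; Pioneer Borough 578.24.
Cap binds for Bellamy Zone ($1,500); remaining pool $4,800 reallocated over remaining residents 6,509.
Remaining shares: Ashcroft District 1,668.09 → $1,700; South Precinct 2,470.43 → $2,500; Pioneer Borough 661.48 → $700.
Rounding difference −$100 applied to South Precinct → $2,400.

Bellamy Zone: $1,500; Ashcroft District: $1,700; South Precinct: $2,400; Pioneer Borough: $700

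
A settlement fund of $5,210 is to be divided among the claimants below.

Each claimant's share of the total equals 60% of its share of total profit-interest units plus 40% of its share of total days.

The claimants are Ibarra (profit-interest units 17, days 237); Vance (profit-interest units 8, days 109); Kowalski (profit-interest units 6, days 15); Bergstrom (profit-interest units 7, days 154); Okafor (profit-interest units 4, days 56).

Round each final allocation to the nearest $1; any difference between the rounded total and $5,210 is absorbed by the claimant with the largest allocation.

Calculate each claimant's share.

Ibarra: $2,131; Vance: $993; Kowalski: $501; Bergstrom: $1,083; Okafor: $502

Totals — profit-interest units 42, days 571.
Blended shares (60% profit-interest units + 40% days): Ibarra 0.4089; Vance 0.1906; Kowalski 0.0962; Bergstrom 0.2079; Okafor 0.0964.
Raw shares: Ibarra 2,130.27; Vance 993.25; Kowalski 501.32; Bergstrom 1,083.06; Okafor 502.10.
At nearest $1: Ibarra $2,130; Vance $993; Kowalski $501; Bergstrom $1,083; Okafor $502. Sum = $5,209.
Difference $5,210 − $5,209 = +$1 applied to largest allocation (Ibarra): Ibarra becomes $2,131.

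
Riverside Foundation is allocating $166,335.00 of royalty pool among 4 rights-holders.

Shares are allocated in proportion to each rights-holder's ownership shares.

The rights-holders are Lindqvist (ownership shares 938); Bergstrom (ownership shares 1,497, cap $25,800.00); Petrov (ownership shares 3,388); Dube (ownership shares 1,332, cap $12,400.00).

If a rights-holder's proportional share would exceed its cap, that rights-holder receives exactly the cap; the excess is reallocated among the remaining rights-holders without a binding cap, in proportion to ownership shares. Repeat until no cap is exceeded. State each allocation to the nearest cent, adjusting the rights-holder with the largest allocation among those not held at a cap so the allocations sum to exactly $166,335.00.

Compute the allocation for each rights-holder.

Lindqvist: $27,783.32; Bergstrom: $25,800.00; Petrov: $100,351.68; Dube: $12,400.00

Total ownership shares = 7,155.
Unconstrained shares: Lindqvist 21,806.0419; Bergstrom 34,801.3270; Petrov 78,762.1216; Dube 30,965.5094.
Capped: Bergstrom ($25,800.00), Dube ($12,400.00); residual $128,135.00 reallocated over remaining ownership shares 4,326.
Remaining shares: Lindqvist 27,783.3172 → $27,783.32; Petrov 100,351.6828 → $100,351.68.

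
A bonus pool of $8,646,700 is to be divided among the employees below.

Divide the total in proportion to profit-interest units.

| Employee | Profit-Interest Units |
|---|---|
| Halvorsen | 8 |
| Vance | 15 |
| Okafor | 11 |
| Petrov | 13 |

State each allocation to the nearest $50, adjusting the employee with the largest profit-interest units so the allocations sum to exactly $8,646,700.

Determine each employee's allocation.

Halvorsen: $1,471,800 · Vance: $2,759,550 · Okafor: $2,023,700 · Petrov: $2,391,650

Total profit-interest units = 8 + 15 + 11 + 13 = 47.
Raw shares: Halvorsen 1,471,778.72; Vance 2,759,585.11; Okafor 2,023,695.74; Petrov 2,391,640.43.
After rounding ($50): Halvorsen $1,471,800; Vance $2,759,600; Okafor $2,023,700; Petrov $2,391,650. Sum = $8,646,750.
Difference $8,646,700 − $8,646,750 = −$50 applied to largest profit-interest units (Vance): Vance becomes $2,759,550.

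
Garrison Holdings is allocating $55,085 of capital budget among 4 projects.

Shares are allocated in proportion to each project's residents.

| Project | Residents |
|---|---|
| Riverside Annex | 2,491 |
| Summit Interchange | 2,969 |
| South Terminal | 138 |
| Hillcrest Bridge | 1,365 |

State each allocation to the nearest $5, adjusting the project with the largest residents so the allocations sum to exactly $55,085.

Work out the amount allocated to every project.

Riverside Annex: $19,705 · Summit Interchange: $23,490 · South Terminal: $1,090 · Hillcrest Bridge: $10,800

Total residents = 2,491 + 2,969 + 138 + 1,365 = 6,963.
Pro-rata amounts: Riverside Annex 19,706.55; Summit Interchange 23,488.06; South Terminal 1,091.73; Hillcrest Bridge 10,798.65.
Rounded to nearest $5: Riverside Annex $19,705; Summit Interchange $23,490; South Terminal $1,090; Hillcrest Bridge $10,800. Sum = $55,085.
Sum already equals the total — no adjustment.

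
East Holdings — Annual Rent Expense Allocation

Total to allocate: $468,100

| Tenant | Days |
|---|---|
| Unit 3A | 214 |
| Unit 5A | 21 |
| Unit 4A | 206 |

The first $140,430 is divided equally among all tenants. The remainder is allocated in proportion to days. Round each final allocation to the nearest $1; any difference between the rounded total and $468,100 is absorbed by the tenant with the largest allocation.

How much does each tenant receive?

Unit 3A: $205,816 | Unit 5A: $62,413 | Unit 4A: $199,871

Equal tier: $140,430 ÷ 3 = $46,810 apiece.
Remainder $327,670 by days (total 441): Unit 3A 159,005.40 → $159,005; Unit 5A 15,603.33 → $15,603; Unit 4A 153,061.27 → $153,061.
Rounding difference +$1 on remainder applied to Unit 3A.
Totals: Unit 3A $46,810 + $159,006 = $205,816; Unit 5A $46,810 + $15,603 = $62,413; Unit 4A $46,810 + $153,061 = $199,871.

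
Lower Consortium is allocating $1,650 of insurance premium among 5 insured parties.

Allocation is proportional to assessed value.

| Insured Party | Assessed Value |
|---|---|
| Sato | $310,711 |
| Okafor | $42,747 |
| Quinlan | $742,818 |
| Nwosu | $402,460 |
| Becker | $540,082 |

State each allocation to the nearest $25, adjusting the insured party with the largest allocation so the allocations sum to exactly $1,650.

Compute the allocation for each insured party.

Assessed value total: 2,038,818.
Pro-rata amounts: Sato 310,711/2,038,818 × $1,650 = 251.46; Okafor 42,747/2,038,818 × $1,650 = 34.59; Quinlan 742,818/2,038,818 × $1,650 = 601.16; Nwosu 402,460/2,038,818 × $1,650 = 325.71; Becker 540,082/2,038,818 × $1,650 = 437.08.
After rounding ($25): Sato $250; Okafor $25; Quinlan $600; Nwosu $325; Becker $425. Sum = $1,625.
Difference $1,650 − $1,625 = +$25 applied to largest allocation (Quinlan): Quinlan becomes $625.

Sato: $250 | Okafor: $25 | Quinlan: $625 | Nwosu: $325 | Becker: $425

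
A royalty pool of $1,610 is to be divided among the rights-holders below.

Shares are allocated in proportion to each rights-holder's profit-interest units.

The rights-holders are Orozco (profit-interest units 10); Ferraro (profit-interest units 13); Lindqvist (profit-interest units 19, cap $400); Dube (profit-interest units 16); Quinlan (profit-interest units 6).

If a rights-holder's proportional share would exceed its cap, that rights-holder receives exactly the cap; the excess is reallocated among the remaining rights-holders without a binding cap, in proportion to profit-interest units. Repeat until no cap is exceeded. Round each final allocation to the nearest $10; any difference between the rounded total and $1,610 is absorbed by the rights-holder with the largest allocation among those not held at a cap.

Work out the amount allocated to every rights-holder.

Profit-interest units total: 64.
Proportional shares (ignoring caps): Orozco 251.56; Ferraro 327.03; Lindqvist 477.97; Dube 402.50; Quinlan 150.94.
Held at cap: Lindqvist ($400); balance $1,210 reallocated over remaining profit-interest units 45.
Remaining shares: Orozco 268.89 → $270; Ferraro 349.56 → $350; Dube 430.22 → $430; Quinlan 161.33 → $160.

Orozco: $270 | Ferraro: $350 | Lindqvist: $400 | Dube: $430 | Quinlan: $160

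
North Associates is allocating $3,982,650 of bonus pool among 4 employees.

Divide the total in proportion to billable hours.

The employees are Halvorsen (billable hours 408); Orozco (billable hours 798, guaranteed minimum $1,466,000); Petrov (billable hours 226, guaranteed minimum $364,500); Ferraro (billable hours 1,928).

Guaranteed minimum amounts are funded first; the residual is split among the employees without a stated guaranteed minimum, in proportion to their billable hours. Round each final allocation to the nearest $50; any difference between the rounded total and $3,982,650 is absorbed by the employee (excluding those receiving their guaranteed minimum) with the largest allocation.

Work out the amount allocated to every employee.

Fund the minimums — Orozco $1,466,000; Petrov $364,500. Balance $2,152,150.
Balance split over remaining billable hours 2,336: Halvorsen 375,889.21 → $375,900; Ferraro 1,776,260.79 → $1,776,250.

Halvorsen: $375,900 | Orozco: $1,466,000 | Petrov: $364,500 | Ferraro: $1,776,250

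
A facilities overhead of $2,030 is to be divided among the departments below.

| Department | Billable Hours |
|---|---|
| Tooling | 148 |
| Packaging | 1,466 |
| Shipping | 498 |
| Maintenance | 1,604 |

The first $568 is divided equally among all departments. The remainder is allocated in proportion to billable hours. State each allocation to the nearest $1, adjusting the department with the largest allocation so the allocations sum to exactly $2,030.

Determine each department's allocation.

Tooling: $200; Packaging: $719; Shipping: $338; Maintenance: $773

$568 shared equally gives $142 per department.
Remainder $1,462 by billable hours (total 3,716): Tooling 58.23 → $58; Packaging 576.77 → $577; Shipping 195.93 → $196; Maintenance 631.07 → $631.
Totals: Tooling $142 + $58 = $200; Packaging $142 + $577 = $719; Shipping $142 + $196 = $338; Maintenance $142 + $631 = $773.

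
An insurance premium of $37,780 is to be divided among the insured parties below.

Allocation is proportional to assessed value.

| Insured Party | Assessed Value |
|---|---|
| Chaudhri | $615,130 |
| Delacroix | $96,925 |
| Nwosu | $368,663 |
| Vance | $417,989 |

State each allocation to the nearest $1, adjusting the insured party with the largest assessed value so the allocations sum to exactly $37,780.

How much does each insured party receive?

Chaudhri: $15,507 | Delacroix: $2,443 | Nwosu: $9,293 | Vance: $10,537

Assessed value total: 615,130 + 96,925 + 368,663 + 417,989 = 1,498,707.
Pro-rata amounts: Chaudhri 15,506.44; Delacroix 2,443.32; Nwosu 9,293.40; Vance 10,536.83.
After rounding ($1): Chaudhri $15,506; Delacroix $2,443; Nwosu $9,293; Vance $10,537. Sum = $37,779.
Difference $37,780 − $37,779 = +$1 applied to largest assessed value (Chaudhri): Chaudhri becomes $15,507.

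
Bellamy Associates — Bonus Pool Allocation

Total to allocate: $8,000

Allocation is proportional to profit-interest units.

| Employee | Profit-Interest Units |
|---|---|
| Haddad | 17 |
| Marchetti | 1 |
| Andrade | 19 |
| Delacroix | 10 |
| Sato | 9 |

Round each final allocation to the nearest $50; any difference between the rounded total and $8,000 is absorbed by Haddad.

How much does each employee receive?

Sum of profit-interest units: 56.
Raw shares: Haddad 17/56 × $8,000 = 2,428.57; Marchetti 1/56 × $8,000 = 142.86; Andrade 19/56 × $8,000 = 2,714.29; Delacroix 10/56 × $8,000 = 1,428.57; Sato 9/56 × $8,000 = 1,285.71.
At nearest $50: Haddad $2,450; Marchetti $150; Andrade $2,700; Delacroix $1,450; Sato $1,300. Sum = $8,050.
Difference $8,000 − $8,050 = −$50 applied to Haddad: Haddad becomes $2,400.

Haddad: $2,400; Marchetti: $150; Andrade: $2,700; Delacroix: $1,450; Sato: $1,300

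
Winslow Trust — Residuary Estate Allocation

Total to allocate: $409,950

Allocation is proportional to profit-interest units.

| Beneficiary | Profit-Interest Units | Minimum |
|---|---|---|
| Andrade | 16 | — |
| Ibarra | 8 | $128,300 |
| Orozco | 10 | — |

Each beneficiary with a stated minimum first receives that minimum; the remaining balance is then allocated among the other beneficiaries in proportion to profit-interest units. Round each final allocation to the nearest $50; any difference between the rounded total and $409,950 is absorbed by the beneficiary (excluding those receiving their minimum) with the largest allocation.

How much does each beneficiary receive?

Andrade: $173,300 · Ibarra: $128,300 · Orozco: $108,350

Guaranteed amounts: Ibarra $128,300. Remaining pool $281,650.
Remaining pool split over remaining profit-interest units 26: Andrade 173,323.08 → $173,300; Orozco 108,326.92 → $108,350.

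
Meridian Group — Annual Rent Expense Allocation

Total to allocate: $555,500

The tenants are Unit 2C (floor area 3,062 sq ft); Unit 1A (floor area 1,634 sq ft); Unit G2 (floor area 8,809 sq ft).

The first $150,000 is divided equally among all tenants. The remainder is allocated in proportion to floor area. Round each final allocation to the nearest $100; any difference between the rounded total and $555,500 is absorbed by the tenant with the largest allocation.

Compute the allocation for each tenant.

Unit 2C: $141,900 | Unit 1A: $99,100 | Unit G2: $314,500

First tranche $150,000 split equally: $50,000 each.
Remainder $405,500 by floor area (total 13,505): Unit 2C 91,939.36 → $91,900; Unit 1A 49,062.35 → $49,100; Unit G2 264,498.30 → $264,500.
Totals: Unit 2C $50,000 + $91,900 = $141,900; Unit 1A $50,000 + $49,100 = $99,100; Unit G2 $50,000 + $264,500 = $314,500.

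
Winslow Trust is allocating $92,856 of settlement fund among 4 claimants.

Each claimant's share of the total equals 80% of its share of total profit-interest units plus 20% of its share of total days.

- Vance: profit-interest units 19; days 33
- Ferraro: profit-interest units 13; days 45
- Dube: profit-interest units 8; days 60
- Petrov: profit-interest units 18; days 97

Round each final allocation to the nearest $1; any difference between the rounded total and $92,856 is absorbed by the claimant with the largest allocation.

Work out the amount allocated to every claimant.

Profit-interest units total 58; days total 235.
Blended shares (80% profit-interest units + 20% days): Vance 0.2902; Ferraro 0.2176; Dube 0.1614; Petrov 0.3308.
Raw shares: Vance 26,942.55; Ferraro 20,206.23; Dube 14,987.76; Petrov 30,719.46.
After rounding ($1): Vance $26,943; Ferraro $20,206; Dube $14,988; Petrov $30,719. Sum = $92,856.
No rounding difference to absorb.

Vance: $26,943; Ferraro: $20,206; Dube: $14,988; Petrov: $30,719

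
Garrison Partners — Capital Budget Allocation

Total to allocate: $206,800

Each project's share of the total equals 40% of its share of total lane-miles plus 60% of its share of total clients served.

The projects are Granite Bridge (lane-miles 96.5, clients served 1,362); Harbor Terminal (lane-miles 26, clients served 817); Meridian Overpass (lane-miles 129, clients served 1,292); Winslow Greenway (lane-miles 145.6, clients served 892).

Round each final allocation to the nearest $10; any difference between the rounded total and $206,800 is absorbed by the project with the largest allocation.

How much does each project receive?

Lane-miles total 397.1; clients served total 4,363.
Blended shares (40% lane-miles + 60% clients served): Granite Bridge 0.2845; Harbor Terminal 0.1385; Meridian Overpass 0.3076; Winslow Greenway 0.2693.
Raw shares: Granite Bridge 58,836.06; Harbor Terminal 28,650.85; Meridian Overpass 63,615.40; Winslow Greenway 55,697.69.
After rounding ($10): Granite Bridge $58,840; Harbor Terminal $28,650; Meridian Overpass $63,620; Winslow Greenway $55,700. Sum = $206,810.
Difference $206,800 − $206,810 = −$10 applied to largest allocation (Meridian Overpass): Meridian Overpass becomes $63,610.

Granite Bridge: $58,840; Harbor Terminal: $28,650; Meridian Overpass: $63,610; Winslow Greenway: $55,700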